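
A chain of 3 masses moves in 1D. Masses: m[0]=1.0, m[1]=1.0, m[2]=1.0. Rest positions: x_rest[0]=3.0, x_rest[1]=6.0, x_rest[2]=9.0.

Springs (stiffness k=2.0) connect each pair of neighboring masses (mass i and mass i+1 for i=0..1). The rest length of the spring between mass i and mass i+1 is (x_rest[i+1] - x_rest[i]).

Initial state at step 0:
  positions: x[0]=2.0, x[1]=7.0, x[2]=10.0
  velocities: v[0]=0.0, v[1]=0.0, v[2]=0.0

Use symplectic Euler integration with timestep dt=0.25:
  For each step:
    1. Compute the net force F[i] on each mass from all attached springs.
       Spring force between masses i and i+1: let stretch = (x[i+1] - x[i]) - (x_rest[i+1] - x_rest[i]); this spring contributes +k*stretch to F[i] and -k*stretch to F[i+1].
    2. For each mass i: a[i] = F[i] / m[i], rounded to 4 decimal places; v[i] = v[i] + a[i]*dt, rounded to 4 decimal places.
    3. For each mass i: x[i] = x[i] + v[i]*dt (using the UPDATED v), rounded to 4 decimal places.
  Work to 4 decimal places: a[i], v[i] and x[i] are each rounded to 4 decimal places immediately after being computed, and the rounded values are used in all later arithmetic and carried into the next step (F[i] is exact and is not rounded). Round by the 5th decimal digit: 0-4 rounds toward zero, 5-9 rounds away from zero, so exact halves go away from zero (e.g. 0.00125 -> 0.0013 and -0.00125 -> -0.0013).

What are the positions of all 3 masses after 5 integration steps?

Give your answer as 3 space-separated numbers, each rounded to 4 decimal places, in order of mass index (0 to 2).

Answer: 4.0505 5.6606 9.2891

Derivation:
Step 0: x=[2.0000 7.0000 10.0000] v=[0.0000 0.0000 0.0000]
Step 1: x=[2.2500 6.7500 10.0000] v=[1.0000 -1.0000 0.0000]
Step 2: x=[2.6875 6.3438 9.9688] v=[1.7500 -1.6250 -0.1250]
Step 3: x=[3.2071 5.9336 9.8594] v=[2.0782 -1.6407 -0.4375]
Step 4: x=[3.6925 5.6733 9.6343] v=[1.9415 -1.0411 -0.9004]
Step 5: x=[4.0505 5.6606 9.2891] v=[1.4319 -0.0510 -1.3809]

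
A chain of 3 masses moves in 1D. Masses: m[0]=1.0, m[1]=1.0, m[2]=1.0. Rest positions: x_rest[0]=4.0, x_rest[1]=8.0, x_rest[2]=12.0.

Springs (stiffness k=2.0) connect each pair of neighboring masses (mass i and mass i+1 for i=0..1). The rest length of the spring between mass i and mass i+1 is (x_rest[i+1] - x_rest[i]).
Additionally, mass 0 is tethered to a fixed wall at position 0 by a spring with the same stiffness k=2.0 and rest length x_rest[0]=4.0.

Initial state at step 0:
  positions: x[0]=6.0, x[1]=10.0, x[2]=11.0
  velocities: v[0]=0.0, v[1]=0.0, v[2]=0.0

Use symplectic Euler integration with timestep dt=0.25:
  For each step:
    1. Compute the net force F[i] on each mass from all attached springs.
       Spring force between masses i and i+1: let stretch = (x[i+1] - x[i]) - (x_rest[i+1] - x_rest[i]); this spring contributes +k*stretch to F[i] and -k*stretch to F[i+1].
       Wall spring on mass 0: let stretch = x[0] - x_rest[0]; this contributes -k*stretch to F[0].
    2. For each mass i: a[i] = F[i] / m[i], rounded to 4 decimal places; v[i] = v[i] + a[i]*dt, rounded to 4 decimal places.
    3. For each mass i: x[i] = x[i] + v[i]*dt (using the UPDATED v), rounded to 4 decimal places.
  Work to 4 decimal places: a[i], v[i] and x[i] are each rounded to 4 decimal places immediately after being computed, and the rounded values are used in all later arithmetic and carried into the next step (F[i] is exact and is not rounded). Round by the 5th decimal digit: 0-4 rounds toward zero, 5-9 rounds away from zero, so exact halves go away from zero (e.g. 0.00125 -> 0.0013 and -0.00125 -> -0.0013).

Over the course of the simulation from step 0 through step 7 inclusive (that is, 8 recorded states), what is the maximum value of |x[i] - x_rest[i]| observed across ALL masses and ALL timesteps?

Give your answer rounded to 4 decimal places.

Answer: 2.1225

Derivation:
Step 0: x=[6.0000 10.0000 11.0000] v=[0.0000 0.0000 0.0000]
Step 1: x=[5.7500 9.6250 11.3750] v=[-1.0000 -1.5000 1.5000]
Step 2: x=[5.2656 8.9844 12.0313] v=[-1.9375 -2.5625 2.6250]
Step 3: x=[4.5879 8.2598 12.8067] v=[-2.7109 -2.8985 3.1016]
Step 4: x=[3.7957 7.6446 13.5138] v=[-3.1689 -2.4610 2.8282]
Step 5: x=[3.0101 7.2819 13.9872] v=[-3.1423 -1.4509 1.8936]
Step 6: x=[2.3822 7.2234 14.1225] v=[-2.5115 -0.2342 0.5410]
Step 7: x=[2.0617 7.4221 13.8954] v=[-1.2820 0.7948 -0.9086]
Max displacement = 2.1225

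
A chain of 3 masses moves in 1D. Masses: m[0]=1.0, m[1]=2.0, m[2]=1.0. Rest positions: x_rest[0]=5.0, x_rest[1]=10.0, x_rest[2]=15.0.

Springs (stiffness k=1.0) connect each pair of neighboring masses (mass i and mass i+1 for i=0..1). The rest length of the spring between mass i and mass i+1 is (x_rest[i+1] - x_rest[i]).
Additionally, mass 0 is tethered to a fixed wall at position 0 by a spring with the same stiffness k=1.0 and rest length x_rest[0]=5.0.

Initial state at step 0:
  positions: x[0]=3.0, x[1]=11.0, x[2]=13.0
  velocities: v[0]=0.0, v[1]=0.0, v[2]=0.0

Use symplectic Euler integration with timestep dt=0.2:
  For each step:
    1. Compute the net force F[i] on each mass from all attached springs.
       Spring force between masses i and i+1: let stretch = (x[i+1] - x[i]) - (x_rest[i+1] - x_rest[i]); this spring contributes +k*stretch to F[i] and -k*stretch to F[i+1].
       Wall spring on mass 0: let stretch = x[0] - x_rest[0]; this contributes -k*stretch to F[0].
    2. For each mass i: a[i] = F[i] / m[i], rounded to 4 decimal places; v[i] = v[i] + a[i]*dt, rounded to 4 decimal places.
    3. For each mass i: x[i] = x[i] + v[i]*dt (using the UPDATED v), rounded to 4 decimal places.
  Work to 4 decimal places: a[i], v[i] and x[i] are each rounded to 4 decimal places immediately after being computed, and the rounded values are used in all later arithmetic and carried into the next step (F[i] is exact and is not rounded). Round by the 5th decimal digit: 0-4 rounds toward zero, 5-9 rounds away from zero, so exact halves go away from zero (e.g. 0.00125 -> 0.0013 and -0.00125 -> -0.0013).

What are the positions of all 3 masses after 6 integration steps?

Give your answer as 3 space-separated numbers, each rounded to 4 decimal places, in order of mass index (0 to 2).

Step 0: x=[3.0000 11.0000 13.0000] v=[0.0000 0.0000 0.0000]
Step 1: x=[3.2000 10.8800 13.1200] v=[1.0000 -0.6000 0.6000]
Step 2: x=[3.5792 10.6512 13.3504] v=[1.8960 -1.1440 1.1520]
Step 3: x=[4.0981 10.3349 13.6728] v=[2.5946 -1.5813 1.6122]
Step 4: x=[4.7026 9.9607 14.0617] v=[3.0223 -1.8712 1.9446]
Step 5: x=[5.3293 9.5633 14.4866] v=[3.1334 -1.9869 2.1244]
Step 6: x=[5.9122 9.1797 14.9145] v=[2.9143 -1.9180 2.1397]

Answer: 5.9122 9.1797 14.9145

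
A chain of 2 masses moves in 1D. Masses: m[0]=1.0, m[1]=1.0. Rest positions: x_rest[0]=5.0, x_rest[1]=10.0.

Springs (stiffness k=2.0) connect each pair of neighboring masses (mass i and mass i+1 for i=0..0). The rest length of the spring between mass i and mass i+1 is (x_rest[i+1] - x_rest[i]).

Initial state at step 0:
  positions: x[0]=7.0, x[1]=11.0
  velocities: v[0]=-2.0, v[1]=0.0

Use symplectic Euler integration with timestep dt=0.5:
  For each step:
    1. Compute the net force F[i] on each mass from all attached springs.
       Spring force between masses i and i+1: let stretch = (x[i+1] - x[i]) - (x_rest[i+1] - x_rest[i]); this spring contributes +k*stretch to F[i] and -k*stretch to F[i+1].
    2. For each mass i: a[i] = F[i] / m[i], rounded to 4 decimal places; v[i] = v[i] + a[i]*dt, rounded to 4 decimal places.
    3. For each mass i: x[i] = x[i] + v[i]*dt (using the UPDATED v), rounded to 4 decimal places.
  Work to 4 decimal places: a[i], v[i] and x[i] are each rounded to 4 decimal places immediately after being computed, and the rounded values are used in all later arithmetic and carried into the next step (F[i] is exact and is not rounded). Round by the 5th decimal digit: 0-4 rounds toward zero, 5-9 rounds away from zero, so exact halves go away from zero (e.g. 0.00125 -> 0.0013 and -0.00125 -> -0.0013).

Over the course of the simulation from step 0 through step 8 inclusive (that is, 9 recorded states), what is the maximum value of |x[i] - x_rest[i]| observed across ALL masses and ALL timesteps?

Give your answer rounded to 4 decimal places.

Answer: 3.5000

Derivation:
Step 0: x=[7.0000 11.0000] v=[-2.0000 0.0000]
Step 1: x=[5.5000 11.5000] v=[-3.0000 1.0000]
Step 2: x=[4.5000 11.5000] v=[-2.0000 0.0000]
Step 3: x=[4.5000 10.5000] v=[0.0000 -2.0000]
Step 4: x=[5.0000 9.0000] v=[1.0000 -3.0000]
Step 5: x=[5.0000 8.0000] v=[0.0000 -2.0000]
Step 6: x=[4.0000 8.0000] v=[-2.0000 0.0000]
Step 7: x=[2.5000 8.5000] v=[-3.0000 1.0000]
Step 8: x=[1.5000 8.5000] v=[-2.0000 0.0000]
Max displacement = 3.5000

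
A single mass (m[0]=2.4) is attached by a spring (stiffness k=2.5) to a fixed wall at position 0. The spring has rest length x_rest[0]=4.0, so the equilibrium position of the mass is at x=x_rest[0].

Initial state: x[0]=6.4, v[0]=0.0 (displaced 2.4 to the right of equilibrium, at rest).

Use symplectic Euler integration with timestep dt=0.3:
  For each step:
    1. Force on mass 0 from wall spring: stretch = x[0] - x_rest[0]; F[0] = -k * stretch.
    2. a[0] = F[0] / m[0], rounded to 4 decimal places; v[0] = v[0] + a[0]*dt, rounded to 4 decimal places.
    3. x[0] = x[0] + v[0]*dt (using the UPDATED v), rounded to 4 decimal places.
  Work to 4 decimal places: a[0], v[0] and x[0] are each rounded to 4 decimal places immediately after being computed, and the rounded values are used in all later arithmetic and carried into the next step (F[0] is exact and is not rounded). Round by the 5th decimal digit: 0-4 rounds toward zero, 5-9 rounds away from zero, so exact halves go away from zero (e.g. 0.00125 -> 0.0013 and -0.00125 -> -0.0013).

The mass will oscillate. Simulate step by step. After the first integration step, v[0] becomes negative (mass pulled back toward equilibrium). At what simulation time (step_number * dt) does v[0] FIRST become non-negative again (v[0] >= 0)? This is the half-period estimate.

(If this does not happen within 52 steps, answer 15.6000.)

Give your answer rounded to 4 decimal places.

Answer: 3.3000

Derivation:
Step 0: x=[6.4000] v=[0.0000]
Step 1: x=[6.1750] v=[-0.7500]
Step 2: x=[5.7461] v=[-1.4297]
Step 3: x=[5.1535] v=[-1.9754]
Step 4: x=[4.4527] v=[-2.3359]
Step 5: x=[3.7095] v=[-2.4774]
Step 6: x=[2.9935] v=[-2.3866]
Step 7: x=[2.3719] v=[-2.0721]
Step 8: x=[1.9029] v=[-1.5633]
Step 9: x=[1.6305] v=[-0.9080]
Step 10: x=[1.5803] v=[-0.1675]
Step 11: x=[1.7569] v=[0.5887]
First v>=0 after going negative at step 11, time=3.3000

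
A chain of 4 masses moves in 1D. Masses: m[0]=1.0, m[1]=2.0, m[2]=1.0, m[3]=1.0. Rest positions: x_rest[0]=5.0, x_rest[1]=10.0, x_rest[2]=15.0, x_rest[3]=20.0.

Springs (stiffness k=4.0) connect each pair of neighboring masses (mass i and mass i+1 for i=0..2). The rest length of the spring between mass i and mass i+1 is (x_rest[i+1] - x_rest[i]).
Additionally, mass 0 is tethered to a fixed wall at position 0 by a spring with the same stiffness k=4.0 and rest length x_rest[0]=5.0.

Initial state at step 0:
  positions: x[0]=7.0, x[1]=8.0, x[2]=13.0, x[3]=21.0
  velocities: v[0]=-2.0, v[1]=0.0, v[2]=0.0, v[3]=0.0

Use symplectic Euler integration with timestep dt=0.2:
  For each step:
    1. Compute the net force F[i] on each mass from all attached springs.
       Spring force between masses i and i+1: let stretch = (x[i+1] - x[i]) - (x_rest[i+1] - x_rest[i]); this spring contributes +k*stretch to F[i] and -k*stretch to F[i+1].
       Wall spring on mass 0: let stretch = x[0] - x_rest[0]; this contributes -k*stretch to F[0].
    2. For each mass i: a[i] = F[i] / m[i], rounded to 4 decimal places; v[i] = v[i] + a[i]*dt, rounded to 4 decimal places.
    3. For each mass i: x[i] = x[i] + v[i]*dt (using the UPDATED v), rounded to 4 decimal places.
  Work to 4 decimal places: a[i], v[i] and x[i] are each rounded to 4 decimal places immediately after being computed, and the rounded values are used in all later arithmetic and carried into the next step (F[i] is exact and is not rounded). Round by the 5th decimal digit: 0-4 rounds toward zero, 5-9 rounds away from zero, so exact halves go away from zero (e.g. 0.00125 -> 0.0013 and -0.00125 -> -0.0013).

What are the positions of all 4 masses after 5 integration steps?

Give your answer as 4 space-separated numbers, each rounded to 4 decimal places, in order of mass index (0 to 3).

Answer: 1.6514 10.0173 15.5228 17.8461

Derivation:
Step 0: x=[7.0000 8.0000 13.0000 21.0000] v=[-2.0000 0.0000 0.0000 0.0000]
Step 1: x=[5.6400 8.3200 13.4800 20.5200] v=[-6.8000 1.6000 2.4000 -2.4000]
Step 2: x=[3.8064 8.8384 14.2608 19.7136] v=[-9.1680 2.5920 3.9040 -4.0320]
Step 3: x=[2.1689 9.3880 15.0465 18.8348] v=[-8.1875 2.7482 3.9283 -4.3942]
Step 4: x=[1.3394 9.8128 15.5329 18.1498] v=[-4.1473 2.1240 2.4321 -3.4248]
Step 5: x=[1.6514 10.0173 15.5228 17.8461] v=[1.5599 1.0227 -0.0505 -1.5183]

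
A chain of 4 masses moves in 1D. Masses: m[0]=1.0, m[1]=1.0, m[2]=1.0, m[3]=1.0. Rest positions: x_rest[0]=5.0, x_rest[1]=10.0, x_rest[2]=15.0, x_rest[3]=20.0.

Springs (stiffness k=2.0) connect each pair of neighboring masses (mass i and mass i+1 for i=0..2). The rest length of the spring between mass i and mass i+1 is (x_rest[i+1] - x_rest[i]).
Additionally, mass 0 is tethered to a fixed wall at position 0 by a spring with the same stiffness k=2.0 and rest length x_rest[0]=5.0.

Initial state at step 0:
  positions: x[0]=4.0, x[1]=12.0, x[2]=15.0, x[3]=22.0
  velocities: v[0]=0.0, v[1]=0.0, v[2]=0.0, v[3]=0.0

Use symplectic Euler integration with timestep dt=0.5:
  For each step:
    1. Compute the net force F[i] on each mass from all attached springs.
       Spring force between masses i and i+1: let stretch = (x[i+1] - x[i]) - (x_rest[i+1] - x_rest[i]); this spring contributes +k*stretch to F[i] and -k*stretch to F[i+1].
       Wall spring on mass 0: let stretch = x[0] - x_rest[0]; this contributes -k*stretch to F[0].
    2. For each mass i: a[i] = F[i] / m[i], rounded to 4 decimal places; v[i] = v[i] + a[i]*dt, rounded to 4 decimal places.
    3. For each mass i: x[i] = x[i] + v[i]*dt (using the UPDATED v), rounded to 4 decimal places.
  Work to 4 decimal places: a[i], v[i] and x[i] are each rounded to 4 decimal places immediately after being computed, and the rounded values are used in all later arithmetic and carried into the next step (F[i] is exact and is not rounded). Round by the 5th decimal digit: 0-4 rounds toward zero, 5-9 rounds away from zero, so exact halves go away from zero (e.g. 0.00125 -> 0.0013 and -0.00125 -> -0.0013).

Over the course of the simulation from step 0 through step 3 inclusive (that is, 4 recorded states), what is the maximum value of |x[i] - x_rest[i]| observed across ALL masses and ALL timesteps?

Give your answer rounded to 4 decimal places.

Answer: 2.2500

Derivation:
Step 0: x=[4.0000 12.0000 15.0000 22.0000] v=[0.0000 0.0000 0.0000 0.0000]
Step 1: x=[6.0000 9.5000 17.0000 21.0000] v=[4.0000 -5.0000 4.0000 -2.0000]
Step 2: x=[6.7500 9.0000 17.2500 20.5000] v=[1.5000 -1.0000 0.5000 -1.0000]
Step 3: x=[5.2500 11.5000 15.0000 20.8750] v=[-3.0000 5.0000 -4.5000 0.7500]
Max displacement = 2.2500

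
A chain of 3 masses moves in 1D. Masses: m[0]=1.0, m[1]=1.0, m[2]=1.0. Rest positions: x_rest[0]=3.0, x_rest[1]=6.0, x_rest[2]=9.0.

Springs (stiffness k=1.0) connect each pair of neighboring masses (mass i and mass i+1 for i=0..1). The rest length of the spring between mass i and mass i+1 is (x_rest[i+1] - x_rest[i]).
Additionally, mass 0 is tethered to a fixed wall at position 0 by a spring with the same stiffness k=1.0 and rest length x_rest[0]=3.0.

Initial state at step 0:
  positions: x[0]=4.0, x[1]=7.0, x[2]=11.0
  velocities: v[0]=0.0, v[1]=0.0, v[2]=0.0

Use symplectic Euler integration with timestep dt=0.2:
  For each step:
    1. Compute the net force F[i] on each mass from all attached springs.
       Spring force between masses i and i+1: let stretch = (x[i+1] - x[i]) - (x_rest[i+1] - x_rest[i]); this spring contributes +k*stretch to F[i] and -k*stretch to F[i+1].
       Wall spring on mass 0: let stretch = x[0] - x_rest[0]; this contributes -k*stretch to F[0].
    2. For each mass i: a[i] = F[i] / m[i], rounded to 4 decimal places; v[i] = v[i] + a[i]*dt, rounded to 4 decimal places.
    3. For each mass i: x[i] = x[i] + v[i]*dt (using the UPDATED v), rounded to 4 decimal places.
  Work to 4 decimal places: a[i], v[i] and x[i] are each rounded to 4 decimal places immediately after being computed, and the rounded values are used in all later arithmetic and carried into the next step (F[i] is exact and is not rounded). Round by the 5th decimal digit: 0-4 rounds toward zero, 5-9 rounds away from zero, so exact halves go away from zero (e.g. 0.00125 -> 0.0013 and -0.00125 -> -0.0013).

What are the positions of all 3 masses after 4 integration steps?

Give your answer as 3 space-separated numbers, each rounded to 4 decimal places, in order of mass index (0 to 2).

Answer: 3.6676 7.3097 10.6453

Derivation:
Step 0: x=[4.0000 7.0000 11.0000] v=[0.0000 0.0000 0.0000]
Step 1: x=[3.9600 7.0400 10.9600] v=[-0.2000 0.2000 -0.2000]
Step 2: x=[3.8848 7.1136 10.8832] v=[-0.3760 0.3680 -0.3840]
Step 3: x=[3.7834 7.2088 10.7756] v=[-0.5072 0.4762 -0.5379]
Step 4: x=[3.6676 7.3097 10.6453] v=[-0.5788 0.5045 -0.6513]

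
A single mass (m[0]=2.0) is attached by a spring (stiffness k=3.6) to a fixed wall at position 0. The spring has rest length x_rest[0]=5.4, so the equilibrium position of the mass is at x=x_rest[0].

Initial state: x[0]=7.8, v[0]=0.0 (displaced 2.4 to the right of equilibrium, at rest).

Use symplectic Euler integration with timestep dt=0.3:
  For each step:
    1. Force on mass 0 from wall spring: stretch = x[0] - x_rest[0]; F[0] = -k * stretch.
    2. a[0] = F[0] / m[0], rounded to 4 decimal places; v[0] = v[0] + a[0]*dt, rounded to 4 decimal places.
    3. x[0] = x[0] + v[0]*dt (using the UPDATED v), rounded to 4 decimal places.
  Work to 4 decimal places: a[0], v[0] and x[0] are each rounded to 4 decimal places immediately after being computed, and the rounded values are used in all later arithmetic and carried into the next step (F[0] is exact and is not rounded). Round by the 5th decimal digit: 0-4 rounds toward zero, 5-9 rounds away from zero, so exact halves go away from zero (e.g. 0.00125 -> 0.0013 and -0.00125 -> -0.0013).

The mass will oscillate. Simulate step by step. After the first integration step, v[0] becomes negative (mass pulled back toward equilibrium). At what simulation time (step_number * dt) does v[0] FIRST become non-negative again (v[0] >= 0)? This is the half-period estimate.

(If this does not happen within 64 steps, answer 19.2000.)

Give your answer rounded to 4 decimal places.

Step 0: x=[7.8000] v=[0.0000]
Step 1: x=[7.4112] v=[-1.2960]
Step 2: x=[6.6966] v=[-2.3821]
Step 3: x=[5.7719] v=[-3.0823]
Step 4: x=[4.7870] v=[-3.2831]
Step 5: x=[3.9014] v=[-2.9521]
Step 6: x=[3.2585] v=[-2.1429]
Step 7: x=[2.9626] v=[-0.9865]
Step 8: x=[3.0615] v=[0.3297]
First v>=0 after going negative at step 8, time=2.4000

Answer: 2.4000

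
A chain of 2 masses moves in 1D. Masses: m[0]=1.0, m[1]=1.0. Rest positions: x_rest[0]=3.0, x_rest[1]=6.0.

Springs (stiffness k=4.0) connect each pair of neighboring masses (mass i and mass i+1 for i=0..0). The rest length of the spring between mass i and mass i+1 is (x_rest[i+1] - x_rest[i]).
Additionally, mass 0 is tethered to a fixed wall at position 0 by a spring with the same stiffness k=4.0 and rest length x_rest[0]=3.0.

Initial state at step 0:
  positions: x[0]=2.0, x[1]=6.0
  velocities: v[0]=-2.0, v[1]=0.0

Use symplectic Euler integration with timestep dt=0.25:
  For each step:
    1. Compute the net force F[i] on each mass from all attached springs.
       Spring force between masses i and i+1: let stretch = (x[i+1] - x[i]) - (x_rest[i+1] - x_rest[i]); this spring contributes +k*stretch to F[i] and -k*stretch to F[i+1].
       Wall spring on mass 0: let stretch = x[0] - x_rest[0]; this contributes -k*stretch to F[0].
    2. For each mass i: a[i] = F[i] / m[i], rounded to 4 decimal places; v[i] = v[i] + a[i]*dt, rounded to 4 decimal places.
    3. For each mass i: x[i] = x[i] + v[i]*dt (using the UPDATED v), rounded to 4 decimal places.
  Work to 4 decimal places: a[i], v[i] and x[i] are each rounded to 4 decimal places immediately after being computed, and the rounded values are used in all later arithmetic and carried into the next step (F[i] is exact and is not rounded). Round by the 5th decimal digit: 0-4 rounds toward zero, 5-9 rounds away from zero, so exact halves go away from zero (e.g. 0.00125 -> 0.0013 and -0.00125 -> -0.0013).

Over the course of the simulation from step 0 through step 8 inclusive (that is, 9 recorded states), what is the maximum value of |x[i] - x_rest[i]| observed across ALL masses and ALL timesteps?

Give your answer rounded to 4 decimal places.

Answer: 1.2304

Derivation:
Step 0: x=[2.0000 6.0000] v=[-2.0000 0.0000]
Step 1: x=[2.0000 5.7500] v=[0.0000 -1.0000]
Step 2: x=[2.4375 5.3125] v=[1.7500 -1.7500]
Step 3: x=[2.9844 4.9063] v=[2.1875 -1.6250]
Step 4: x=[3.2657 4.7696] v=[1.1250 -0.5469]
Step 5: x=[3.1065 5.0069] v=[-0.6368 0.9492]
Step 6: x=[2.6458 5.5191] v=[-1.8429 2.0488]
Step 7: x=[2.2420 6.0630] v=[-1.6154 2.1755]
Step 8: x=[2.2329 6.4016] v=[-0.0364 1.3545]
Max displacement = 1.2304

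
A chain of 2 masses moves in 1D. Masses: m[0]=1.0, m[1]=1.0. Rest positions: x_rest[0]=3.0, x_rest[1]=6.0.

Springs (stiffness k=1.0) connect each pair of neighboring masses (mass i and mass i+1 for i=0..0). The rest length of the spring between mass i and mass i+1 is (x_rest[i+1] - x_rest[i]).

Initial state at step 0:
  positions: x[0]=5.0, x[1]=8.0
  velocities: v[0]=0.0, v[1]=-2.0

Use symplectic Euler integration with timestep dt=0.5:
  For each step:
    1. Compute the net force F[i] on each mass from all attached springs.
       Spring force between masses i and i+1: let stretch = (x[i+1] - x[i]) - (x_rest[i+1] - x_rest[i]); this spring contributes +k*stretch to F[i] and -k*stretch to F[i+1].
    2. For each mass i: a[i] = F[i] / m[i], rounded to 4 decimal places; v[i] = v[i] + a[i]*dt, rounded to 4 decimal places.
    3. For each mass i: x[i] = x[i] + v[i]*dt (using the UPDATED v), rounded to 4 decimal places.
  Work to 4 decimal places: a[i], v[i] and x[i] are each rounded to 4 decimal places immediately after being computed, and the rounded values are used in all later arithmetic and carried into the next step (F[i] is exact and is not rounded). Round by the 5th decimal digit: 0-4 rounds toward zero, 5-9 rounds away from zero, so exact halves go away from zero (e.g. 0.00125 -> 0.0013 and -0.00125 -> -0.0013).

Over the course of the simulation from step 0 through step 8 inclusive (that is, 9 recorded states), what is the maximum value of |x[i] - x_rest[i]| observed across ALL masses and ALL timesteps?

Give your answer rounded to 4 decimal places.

Answer: 2.3633

Derivation:
Step 0: x=[5.0000 8.0000] v=[0.0000 -2.0000]
Step 1: x=[5.0000 7.0000] v=[0.0000 -2.0000]
Step 2: x=[4.7500 6.2500] v=[-0.5000 -1.5000]
Step 3: x=[4.1250 5.8750] v=[-1.2500 -0.7500]
Step 4: x=[3.1875 5.8125] v=[-1.8750 -0.1250]
Step 5: x=[2.1563 5.8438] v=[-2.0625 0.0625]
Step 6: x=[1.2969 5.7032] v=[-1.7188 -0.2813]
Step 7: x=[0.7891 5.2110] v=[-1.0157 -0.9845]
Step 8: x=[0.6367 4.3633] v=[-0.3048 -1.6955]
Max displacement = 2.3633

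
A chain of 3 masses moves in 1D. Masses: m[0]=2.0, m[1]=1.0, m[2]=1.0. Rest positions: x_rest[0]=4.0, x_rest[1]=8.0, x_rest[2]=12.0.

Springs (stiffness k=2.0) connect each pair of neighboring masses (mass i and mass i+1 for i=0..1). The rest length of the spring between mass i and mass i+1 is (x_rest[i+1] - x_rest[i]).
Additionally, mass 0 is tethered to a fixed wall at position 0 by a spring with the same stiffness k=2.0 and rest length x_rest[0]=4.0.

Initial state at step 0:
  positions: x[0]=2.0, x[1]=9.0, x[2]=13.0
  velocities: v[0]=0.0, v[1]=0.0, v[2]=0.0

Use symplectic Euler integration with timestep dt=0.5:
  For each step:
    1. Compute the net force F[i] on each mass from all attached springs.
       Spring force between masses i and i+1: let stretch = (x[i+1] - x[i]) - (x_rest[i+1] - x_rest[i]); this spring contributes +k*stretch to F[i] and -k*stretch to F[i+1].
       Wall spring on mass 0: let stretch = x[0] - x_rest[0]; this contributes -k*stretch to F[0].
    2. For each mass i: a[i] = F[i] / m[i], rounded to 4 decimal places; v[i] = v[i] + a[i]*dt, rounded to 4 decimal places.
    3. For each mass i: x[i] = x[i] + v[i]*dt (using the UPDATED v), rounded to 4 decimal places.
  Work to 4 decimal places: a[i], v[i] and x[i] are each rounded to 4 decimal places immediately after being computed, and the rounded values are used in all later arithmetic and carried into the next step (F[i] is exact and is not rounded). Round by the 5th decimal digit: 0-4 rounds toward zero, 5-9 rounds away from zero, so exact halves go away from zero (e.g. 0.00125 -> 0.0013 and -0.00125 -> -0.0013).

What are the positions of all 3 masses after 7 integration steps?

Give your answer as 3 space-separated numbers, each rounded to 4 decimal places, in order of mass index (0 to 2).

Step 0: x=[2.0000 9.0000 13.0000] v=[0.0000 0.0000 0.0000]
Step 1: x=[3.2500 7.5000 13.0000] v=[2.5000 -3.0000 0.0000]
Step 2: x=[4.7500 6.6250 12.2500] v=[3.0000 -1.7500 -1.5000]
Step 3: x=[5.5313 7.6250 10.6875] v=[1.5625 2.0000 -3.1250]
Step 4: x=[5.4532 9.1094 9.5938] v=[-0.1563 2.9688 -2.1875]
Step 5: x=[4.9258 9.0079 10.2579] v=[-1.0548 -0.2030 1.3281]
Step 6: x=[4.1875 7.4904 12.2970] v=[-1.4767 -3.0351 4.0781]
Step 7: x=[3.2280 6.7247 13.9328] v=[-1.9190 -1.5314 3.2715]

Answer: 3.2280 6.7247 13.9328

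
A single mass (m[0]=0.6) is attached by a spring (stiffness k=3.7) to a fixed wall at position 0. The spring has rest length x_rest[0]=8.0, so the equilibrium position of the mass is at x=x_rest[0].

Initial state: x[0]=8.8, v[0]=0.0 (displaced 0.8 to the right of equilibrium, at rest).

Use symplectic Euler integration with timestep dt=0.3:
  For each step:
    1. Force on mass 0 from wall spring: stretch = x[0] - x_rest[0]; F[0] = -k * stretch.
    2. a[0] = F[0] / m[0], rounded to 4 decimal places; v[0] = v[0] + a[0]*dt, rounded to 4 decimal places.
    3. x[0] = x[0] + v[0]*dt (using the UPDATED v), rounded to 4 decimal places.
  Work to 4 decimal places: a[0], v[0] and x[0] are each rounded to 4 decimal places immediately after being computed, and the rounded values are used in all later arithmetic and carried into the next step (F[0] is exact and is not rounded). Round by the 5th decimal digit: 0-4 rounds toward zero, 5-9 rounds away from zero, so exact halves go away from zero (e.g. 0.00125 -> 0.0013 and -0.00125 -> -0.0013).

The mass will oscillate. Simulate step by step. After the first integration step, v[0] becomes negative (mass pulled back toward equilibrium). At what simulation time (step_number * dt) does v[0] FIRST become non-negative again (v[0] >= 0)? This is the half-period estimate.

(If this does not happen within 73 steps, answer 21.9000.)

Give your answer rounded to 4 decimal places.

Step 0: x=[8.8000] v=[0.0000]
Step 1: x=[8.3560] v=[-1.4800]
Step 2: x=[7.7144] v=[-2.1386]
Step 3: x=[7.2313] v=[-1.6102]
Step 4: x=[7.1749] v=[-0.1881]
Step 5: x=[7.5764] v=[1.3383]
First v>=0 after going negative at step 5, time=1.5000

Answer: 1.5000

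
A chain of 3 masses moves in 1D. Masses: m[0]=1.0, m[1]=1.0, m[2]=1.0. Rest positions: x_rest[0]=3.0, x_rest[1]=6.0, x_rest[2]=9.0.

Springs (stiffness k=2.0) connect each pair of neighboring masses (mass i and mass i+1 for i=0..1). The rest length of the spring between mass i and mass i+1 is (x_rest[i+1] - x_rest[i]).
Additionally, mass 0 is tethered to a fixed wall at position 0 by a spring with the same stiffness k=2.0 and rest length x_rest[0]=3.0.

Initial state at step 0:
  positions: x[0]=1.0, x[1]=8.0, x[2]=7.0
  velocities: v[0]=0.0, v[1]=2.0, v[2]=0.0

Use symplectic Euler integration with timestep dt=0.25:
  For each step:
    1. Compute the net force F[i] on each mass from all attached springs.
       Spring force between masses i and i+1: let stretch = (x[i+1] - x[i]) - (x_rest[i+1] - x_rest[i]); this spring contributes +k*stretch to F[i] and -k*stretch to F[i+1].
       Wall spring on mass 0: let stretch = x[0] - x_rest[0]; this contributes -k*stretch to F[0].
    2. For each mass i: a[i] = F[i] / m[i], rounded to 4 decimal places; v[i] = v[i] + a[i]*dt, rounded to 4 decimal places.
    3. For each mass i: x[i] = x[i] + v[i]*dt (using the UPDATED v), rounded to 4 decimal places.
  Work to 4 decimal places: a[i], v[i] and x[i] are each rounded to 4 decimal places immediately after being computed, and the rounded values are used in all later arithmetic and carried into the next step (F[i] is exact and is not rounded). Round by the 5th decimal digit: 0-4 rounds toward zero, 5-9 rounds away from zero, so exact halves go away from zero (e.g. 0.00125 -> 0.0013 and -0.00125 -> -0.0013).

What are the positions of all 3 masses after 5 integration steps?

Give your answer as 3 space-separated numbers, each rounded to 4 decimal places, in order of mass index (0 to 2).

Step 0: x=[1.0000 8.0000 7.0000] v=[0.0000 2.0000 0.0000]
Step 1: x=[1.7500 7.5000 7.5000] v=[3.0000 -2.0000 2.0000]
Step 2: x=[3.0000 6.2813 8.3750] v=[5.0000 -4.8750 3.5000]
Step 3: x=[4.2852 4.9141 9.3633] v=[5.1407 -5.4688 3.9532]
Step 4: x=[5.1134 4.0244 10.1705] v=[3.3126 -3.5587 3.2286]
Step 5: x=[5.1663 4.0391 10.5844] v=[0.2114 0.0589 1.6556]

Answer: 5.1663 4.0391 10.5844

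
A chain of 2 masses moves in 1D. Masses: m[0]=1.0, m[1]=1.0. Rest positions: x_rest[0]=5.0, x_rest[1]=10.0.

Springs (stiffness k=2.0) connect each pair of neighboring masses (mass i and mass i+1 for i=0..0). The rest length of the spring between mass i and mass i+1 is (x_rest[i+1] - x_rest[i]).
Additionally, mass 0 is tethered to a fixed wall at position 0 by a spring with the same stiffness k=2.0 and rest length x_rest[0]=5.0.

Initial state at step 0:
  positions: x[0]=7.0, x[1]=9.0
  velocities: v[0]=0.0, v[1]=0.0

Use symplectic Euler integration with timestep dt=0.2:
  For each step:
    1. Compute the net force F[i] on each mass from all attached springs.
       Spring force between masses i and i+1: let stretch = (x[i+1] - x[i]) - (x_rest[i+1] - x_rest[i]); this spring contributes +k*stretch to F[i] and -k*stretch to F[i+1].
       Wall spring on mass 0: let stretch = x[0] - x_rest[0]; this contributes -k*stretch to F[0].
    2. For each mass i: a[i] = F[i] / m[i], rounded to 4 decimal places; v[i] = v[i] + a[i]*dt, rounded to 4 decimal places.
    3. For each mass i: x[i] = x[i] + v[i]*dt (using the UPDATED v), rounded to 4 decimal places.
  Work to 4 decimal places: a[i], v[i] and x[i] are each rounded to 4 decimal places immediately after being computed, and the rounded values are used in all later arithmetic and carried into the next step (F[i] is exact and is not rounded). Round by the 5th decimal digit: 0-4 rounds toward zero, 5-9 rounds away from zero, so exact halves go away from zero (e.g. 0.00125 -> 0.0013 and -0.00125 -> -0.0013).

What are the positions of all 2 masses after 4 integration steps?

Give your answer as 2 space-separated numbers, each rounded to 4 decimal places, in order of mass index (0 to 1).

Step 0: x=[7.0000 9.0000] v=[0.0000 0.0000]
Step 1: x=[6.6000 9.2400] v=[-2.0000 1.2000]
Step 2: x=[5.8832 9.6688] v=[-3.5840 2.1440]
Step 3: x=[4.9986 10.1948] v=[-4.4230 2.6298]
Step 4: x=[4.1298 10.7051] v=[-4.3440 2.5513]

Answer: 4.1298 10.7051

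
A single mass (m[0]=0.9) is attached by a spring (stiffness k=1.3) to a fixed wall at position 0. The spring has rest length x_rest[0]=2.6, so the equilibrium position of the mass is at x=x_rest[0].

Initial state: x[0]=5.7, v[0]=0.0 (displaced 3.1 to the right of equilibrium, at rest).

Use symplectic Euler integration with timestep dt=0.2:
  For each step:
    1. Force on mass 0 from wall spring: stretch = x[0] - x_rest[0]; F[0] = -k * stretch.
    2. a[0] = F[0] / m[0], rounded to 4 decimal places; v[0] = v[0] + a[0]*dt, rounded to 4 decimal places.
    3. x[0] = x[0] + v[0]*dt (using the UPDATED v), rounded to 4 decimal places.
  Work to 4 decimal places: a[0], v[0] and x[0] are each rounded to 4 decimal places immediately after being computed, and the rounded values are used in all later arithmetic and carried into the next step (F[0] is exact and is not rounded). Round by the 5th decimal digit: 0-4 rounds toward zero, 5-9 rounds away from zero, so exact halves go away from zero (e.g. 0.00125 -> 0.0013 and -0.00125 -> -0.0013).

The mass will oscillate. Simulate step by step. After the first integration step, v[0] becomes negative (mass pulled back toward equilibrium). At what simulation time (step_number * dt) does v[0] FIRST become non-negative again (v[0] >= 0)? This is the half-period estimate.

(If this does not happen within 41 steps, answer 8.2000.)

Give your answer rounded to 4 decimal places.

Step 0: x=[5.7000] v=[0.0000]
Step 1: x=[5.5209] v=[-0.8956]
Step 2: x=[5.1730] v=[-1.7394]
Step 3: x=[4.6765] v=[-2.4827]
Step 4: x=[4.0600] v=[-3.0826]
Step 5: x=[3.3591] v=[-3.5044]
Step 6: x=[2.6144] v=[-3.7237]
Step 7: x=[1.8688] v=[-3.7279]
Step 8: x=[1.1655] v=[-3.5167]
Step 9: x=[0.5450] v=[-3.1023]
Step 10: x=[0.0433] v=[-2.5086]
Step 11: x=[-0.3107] v=[-1.7700]
Step 12: x=[-0.4965] v=[-0.9291]
Step 13: x=[-0.5034] v=[-0.0346]
Step 14: x=[-0.3310] v=[0.8619]
First v>=0 after going negative at step 14, time=2.8000

Answer: 2.8000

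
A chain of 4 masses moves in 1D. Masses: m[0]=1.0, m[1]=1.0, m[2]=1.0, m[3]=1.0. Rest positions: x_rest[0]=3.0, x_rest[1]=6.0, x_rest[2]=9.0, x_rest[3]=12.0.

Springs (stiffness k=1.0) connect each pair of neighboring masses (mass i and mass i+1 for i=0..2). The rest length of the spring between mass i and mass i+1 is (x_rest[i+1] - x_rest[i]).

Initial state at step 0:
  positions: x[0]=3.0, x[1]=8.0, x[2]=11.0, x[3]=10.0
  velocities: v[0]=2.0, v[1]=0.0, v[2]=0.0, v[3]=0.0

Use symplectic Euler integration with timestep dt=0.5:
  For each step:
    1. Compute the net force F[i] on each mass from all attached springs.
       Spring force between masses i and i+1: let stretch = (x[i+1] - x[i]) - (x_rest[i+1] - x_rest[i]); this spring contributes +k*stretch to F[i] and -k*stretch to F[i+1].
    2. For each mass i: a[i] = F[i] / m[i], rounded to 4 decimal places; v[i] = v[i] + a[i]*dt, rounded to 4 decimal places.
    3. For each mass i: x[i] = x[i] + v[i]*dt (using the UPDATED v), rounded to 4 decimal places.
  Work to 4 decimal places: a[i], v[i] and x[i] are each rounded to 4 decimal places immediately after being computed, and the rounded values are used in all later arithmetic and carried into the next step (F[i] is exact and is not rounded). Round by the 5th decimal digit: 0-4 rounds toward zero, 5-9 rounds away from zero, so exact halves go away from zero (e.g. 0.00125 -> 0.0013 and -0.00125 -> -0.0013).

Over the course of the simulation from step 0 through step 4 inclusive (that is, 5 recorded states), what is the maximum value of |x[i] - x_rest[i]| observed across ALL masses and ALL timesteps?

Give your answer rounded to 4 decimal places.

Answer: 4.0626

Derivation:
Step 0: x=[3.0000 8.0000 11.0000 10.0000] v=[2.0000 0.0000 0.0000 0.0000]
Step 1: x=[4.5000 7.5000 10.0000 11.0000] v=[3.0000 -1.0000 -2.0000 2.0000]
Step 2: x=[6.0000 6.8750 8.6250 12.5000] v=[3.0000 -1.2500 -2.7500 3.0000]
Step 3: x=[6.9688 6.4688 7.7813 13.7813] v=[1.9375 -0.8125 -1.6875 2.5625]
Step 4: x=[7.0626 6.5157 8.1095 14.3126] v=[0.1875 0.0938 0.6563 1.0625]
Max displacement = 4.0626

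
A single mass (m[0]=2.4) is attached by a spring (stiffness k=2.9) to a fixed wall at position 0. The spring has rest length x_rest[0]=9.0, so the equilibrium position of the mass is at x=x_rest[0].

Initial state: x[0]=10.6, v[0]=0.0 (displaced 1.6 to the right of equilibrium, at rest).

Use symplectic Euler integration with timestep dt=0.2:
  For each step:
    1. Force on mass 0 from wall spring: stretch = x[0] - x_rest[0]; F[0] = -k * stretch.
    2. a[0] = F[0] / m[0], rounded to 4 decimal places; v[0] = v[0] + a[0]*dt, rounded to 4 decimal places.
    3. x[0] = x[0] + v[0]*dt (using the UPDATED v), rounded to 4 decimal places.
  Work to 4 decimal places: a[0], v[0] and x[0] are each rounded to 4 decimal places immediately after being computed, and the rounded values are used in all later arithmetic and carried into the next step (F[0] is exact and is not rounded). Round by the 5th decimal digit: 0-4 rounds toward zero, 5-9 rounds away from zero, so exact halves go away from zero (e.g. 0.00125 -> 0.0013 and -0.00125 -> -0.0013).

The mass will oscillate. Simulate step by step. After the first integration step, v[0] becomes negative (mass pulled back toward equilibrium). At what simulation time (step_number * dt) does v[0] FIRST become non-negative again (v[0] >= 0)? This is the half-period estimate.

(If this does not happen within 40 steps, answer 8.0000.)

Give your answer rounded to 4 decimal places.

Answer: 3.0000

Derivation:
Step 0: x=[10.6000] v=[0.0000]
Step 1: x=[10.5227] v=[-0.3867]
Step 2: x=[10.3718] v=[-0.7547]
Step 3: x=[10.1546] v=[-1.0862]
Step 4: x=[9.8816] v=[-1.3652]
Step 5: x=[9.5659] v=[-1.5783]
Step 6: x=[9.2229] v=[-1.7151]
Step 7: x=[8.8691] v=[-1.7690]
Step 8: x=[8.5216] v=[-1.7374]
Step 9: x=[8.1972] v=[-1.6218]
Step 10: x=[7.9116] v=[-1.4278]
Step 11: x=[7.6786] v=[-1.1648]
Step 12: x=[7.5095] v=[-0.8455]
Step 13: x=[7.4124] v=[-0.4853]
Step 14: x=[7.3921] v=[-0.1016]
Step 15: x=[7.4495] v=[0.2870]
First v>=0 after going negative at step 15, time=3.0000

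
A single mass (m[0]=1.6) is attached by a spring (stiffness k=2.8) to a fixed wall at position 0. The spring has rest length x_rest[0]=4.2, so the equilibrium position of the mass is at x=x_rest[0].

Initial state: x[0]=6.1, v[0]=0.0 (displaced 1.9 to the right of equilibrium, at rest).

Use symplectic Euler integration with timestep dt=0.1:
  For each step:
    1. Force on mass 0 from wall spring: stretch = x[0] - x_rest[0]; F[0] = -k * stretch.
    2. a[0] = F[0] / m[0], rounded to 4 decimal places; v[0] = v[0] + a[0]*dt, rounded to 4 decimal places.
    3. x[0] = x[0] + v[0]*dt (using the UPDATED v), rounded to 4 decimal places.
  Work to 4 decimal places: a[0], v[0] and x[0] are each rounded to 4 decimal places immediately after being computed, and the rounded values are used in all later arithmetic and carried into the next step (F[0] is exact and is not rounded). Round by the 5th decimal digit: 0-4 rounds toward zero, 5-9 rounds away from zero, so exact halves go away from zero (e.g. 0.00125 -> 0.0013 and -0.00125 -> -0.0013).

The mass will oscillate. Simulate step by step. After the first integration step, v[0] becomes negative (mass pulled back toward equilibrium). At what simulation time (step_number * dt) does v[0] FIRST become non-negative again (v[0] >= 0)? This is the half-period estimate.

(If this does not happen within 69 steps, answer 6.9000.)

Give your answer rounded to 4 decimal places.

Step 0: x=[6.1000] v=[0.0000]
Step 1: x=[6.0668] v=[-0.3325]
Step 2: x=[6.0009] v=[-0.6592]
Step 3: x=[5.9035] v=[-0.9744]
Step 4: x=[5.7763] v=[-1.2725]
Step 5: x=[5.6215] v=[-1.5484]
Step 6: x=[5.4418] v=[-1.7972]
Step 7: x=[5.2404] v=[-2.0145]
Step 8: x=[5.0207] v=[-2.1966]
Step 9: x=[4.7867] v=[-2.3402]
Step 10: x=[4.5424] v=[-2.4429]
Step 11: x=[4.2921] v=[-2.5028]
Step 12: x=[4.0402] v=[-2.5189]
Step 13: x=[3.7911] v=[-2.4909]
Step 14: x=[3.5492] v=[-2.4193]
Step 15: x=[3.3187] v=[-2.3054]
Step 16: x=[3.1036] v=[-2.1512]
Step 17: x=[2.9077] v=[-1.9593]
Step 18: x=[2.7344] v=[-1.7332]
Step 19: x=[2.5867] v=[-1.4767]
Step 20: x=[2.4673] v=[-1.1944]
Step 21: x=[2.3782] v=[-0.8912]
Step 22: x=[2.3210] v=[-0.5724]
Step 23: x=[2.2966] v=[-0.2436]
Step 24: x=[2.3056] v=[0.0895]
First v>=0 after going negative at step 24, time=2.4000

Answer: 2.4000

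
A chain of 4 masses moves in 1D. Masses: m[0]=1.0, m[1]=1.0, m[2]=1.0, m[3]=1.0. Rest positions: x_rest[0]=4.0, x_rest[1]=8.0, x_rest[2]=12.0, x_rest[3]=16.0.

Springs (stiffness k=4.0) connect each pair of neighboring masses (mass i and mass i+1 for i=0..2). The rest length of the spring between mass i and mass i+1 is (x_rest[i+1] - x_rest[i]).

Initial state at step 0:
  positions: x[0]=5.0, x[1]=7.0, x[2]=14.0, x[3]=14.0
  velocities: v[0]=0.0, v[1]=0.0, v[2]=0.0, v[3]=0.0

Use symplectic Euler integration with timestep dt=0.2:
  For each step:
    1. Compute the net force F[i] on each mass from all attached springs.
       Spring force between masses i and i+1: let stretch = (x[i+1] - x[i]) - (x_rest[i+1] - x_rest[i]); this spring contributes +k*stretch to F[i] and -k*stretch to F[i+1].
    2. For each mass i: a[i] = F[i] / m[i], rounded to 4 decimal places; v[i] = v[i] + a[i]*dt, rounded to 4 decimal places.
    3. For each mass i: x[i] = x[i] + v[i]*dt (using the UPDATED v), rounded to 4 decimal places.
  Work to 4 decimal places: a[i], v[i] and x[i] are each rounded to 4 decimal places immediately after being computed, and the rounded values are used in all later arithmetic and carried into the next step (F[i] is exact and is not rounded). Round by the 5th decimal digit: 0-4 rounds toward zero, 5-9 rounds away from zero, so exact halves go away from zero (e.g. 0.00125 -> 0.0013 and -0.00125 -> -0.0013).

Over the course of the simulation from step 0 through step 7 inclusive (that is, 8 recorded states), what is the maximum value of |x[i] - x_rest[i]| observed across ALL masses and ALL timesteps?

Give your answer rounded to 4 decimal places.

Answer: 2.3806

Derivation:
Step 0: x=[5.0000 7.0000 14.0000 14.0000] v=[0.0000 0.0000 0.0000 0.0000]
Step 1: x=[4.6800 7.8000 12.8800 14.6400] v=[-1.6000 4.0000 -5.6000 3.2000]
Step 2: x=[4.2192 8.9136 11.2288 15.6384] v=[-2.3040 5.5680 -8.2560 4.9920]
Step 3: x=[3.8695 9.6465 9.9127 16.5713] v=[-1.7485 3.6646 -6.5805 4.6643]
Step 4: x=[3.8041 9.4977 9.6194 17.0788] v=[-0.3269 -0.7440 -1.4666 2.5374]
Step 5: x=[4.0097 8.4574 10.5001 17.0328] v=[1.0280 -5.2015 4.4036 -0.2301]
Step 6: x=[4.2869 7.0323 12.0992 16.5815] v=[1.3862 -7.1255 7.9956 -2.2563]
Step 7: x=[4.3634 5.9786 13.6048 16.0531] v=[0.3825 -5.2683 7.5279 -2.6421]
Max displacement = 2.3806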